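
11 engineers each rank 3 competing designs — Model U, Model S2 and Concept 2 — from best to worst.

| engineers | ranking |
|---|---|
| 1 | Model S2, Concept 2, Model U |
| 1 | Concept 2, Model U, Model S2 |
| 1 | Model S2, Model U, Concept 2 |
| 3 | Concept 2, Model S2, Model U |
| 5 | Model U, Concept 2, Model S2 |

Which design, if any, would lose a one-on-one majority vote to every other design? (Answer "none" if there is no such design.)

Model S2

Head-to-head results (11 engineers):
Model U vs Model S2: Model U wins 6–5.
Model U vs Concept 2: Model U wins 6–5.
Model S2 vs Concept 2: Model S2 preferred on 1+1 = 2 ballots; Concept 2 wins 9–2.
Model S2 is beaten in every head-to-head and is the Condorcet loser.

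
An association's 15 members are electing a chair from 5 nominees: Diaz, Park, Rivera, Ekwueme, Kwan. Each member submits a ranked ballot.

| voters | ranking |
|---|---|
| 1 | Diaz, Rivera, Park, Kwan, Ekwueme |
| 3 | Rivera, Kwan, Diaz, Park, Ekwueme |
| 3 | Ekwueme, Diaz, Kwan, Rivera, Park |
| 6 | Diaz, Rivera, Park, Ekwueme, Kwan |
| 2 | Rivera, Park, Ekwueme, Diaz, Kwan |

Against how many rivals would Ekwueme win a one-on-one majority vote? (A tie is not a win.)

1

Ekwueme against each rival (15 voters):
Ekwueme vs Diaz: Ekwueme is ranked higher on 3+2 = 5 ballots, Diaz on 10. Diaz wins 10–5.
Ekwueme vs Park: Ekwueme preferred on 3 ballots; Park wins 12–3.
Ekwueme vs Rivera: Ekwueme is ranked higher on 3 ballots, Rivera on 12. Rivera wins 12–3.
Ekwueme–Kwan: Ekwueme 11–4.
Ekwueme beats Kwan; loses to Diaz, Park, Rivera — 1 pairwise win.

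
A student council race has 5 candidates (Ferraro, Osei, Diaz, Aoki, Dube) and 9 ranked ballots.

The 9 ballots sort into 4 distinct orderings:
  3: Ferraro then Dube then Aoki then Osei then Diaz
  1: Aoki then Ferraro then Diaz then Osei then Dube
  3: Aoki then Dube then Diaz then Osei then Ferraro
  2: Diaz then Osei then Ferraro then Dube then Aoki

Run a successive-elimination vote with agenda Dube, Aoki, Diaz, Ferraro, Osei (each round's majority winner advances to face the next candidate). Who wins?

Round 1: Dube vs Aoki — 5–4, Dube advances.
Round 2: Dube vs Diaz — 6–3, Dube advances.
Round 3: Dube vs Ferraro — 3–6, Ferraro advances.
Round 4: Ferraro vs Osei — 4–5, Osei advances.
Osei survives the agenda.

Osei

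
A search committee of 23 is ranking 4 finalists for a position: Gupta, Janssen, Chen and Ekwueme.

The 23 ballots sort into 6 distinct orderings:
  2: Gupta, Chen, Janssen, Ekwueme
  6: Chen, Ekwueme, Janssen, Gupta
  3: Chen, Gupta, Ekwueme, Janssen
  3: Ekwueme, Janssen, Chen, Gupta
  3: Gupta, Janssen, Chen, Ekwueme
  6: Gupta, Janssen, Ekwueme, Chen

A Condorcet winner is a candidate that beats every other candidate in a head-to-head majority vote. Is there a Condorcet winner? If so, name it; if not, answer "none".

Pairwise majorities:
Gupta vs Janssen: 2+3+3+6 = 14 for Gupta, 9 for Janssen — Gupta by 14–9.
Gupta vs Chen: 2+3+6 = 11 for Gupta, 12 for Chen — Chen by 12–11.
Gupta vs Ekwueme: 14 to 9, Gupta.
Janssen vs Chen: Janssen is ranked higher on 3+3+6 = 12 ballots, Chen on 11. Janssen wins 12–11.
Janssen vs Ekwueme: 2+3+6 = 11 for Janssen, 12 for Ekwueme — Ekwueme by 12–11.
Chen vs Ekwueme: Chen is ranked higher on 2+6+3+3 = 14 ballots, Ekwueme on 9. Chen wins 14–9.
No candidate is unbeaten: Gupta loses to Chen; Janssen loses to Gupta; Chen loses to Janssen; Ekwueme loses to Gupta. In particular Gupta > Janssen > Chen > Gupta is a majority cycle — no Condorcet winner exists.

none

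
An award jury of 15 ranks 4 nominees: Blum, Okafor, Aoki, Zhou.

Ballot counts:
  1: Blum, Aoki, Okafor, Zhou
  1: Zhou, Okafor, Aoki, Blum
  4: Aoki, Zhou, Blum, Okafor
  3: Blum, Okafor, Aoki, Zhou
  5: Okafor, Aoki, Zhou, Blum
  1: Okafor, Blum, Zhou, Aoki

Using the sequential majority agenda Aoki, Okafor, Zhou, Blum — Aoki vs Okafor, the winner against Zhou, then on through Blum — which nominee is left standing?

Round 1: Aoki vs Okafor — 5–10, Okafor advances.
Round 2: Okafor vs Zhou — 10–5, Okafor advances.
Round 3: Okafor vs Blum — 7–8, Blum advances.
The agenda winner is Blum.

Blum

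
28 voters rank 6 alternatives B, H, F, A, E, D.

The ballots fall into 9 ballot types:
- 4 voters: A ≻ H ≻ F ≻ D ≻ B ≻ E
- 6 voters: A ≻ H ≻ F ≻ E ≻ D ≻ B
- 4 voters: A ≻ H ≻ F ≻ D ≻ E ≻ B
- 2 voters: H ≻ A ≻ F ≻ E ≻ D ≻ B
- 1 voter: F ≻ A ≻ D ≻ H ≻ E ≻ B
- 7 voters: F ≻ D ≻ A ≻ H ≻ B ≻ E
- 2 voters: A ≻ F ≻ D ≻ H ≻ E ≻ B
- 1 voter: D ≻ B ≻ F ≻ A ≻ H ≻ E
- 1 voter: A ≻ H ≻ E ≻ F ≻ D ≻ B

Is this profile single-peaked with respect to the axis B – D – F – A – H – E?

yes

Axis positions: B=1, D=2, F=3, A=4, H=5, E=6.
Ballot type 1 (peak A at position 4): ranking walks positions 4-5-3-2-1-6, expanding outward from the peak — single-peaked.
Ballot type 2 (peak A at position 4): ranking walks positions 4-5-3-6-2-1, expanding outward from the peak — single-peaked.
Ballot type 3 (peak A at position 4): ranking walks positions 4-5-3-2-6-1, expanding outward from the peak — single-peaked.
Ballot type 4 (peak H at position 5): ranking walks positions 5-4-3-6-2-1, expanding outward from the peak — single-peaked.
Ballot type 5 (peak F at position 3): ranking walks positions 3-4-2-5-6-1, expanding outward from the peak — single-peaked.
Ballot type 6 (peak F at position 3): ranking walks positions 3-2-4-5-1-6, expanding outward from the peak — single-peaked.
Ballot type 7 (peak A at position 4): ranking walks positions 4-3-2-5-6-1, expanding outward from the peak — single-peaked.
Ballot type 8 (peak D at position 2): ranking walks positions 2-1-3-4-5-6, expanding outward from the peak — single-peaked.
Ballot type 9 (peak A at position 4): ranking walks positions 4-5-6-3-2-1, expanding outward from the peak — single-peaked.
Every ranking is single-peaked on this axis.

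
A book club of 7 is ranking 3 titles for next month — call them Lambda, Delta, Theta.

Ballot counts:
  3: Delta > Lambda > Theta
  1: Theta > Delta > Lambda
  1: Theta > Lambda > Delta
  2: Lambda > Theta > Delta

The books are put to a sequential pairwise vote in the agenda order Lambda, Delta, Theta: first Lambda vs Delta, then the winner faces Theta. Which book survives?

Round 1: Lambda vs Delta — 3–4, Delta advances.
Round 2: Delta vs Theta — 3–4, Theta advances.
The agenda winner is Theta.

Theta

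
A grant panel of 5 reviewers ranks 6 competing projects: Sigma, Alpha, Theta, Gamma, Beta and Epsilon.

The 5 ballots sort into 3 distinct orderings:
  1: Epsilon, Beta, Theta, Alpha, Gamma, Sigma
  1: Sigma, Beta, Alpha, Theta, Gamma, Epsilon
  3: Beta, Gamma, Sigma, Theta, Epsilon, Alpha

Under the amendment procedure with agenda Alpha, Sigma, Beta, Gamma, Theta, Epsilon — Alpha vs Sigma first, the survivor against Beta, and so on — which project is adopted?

Beta

Round 1: Alpha vs Sigma — 1–4, Sigma advances.
Round 2: Sigma vs Beta — 1–4, Beta advances.
Round 3: Beta vs Gamma — 5–0, Beta advances.
Round 4: Beta vs Theta — 5–0, Beta advances.
Round 5: Beta vs Epsilon — 4–1, Beta advances.
Beta survives the agenda.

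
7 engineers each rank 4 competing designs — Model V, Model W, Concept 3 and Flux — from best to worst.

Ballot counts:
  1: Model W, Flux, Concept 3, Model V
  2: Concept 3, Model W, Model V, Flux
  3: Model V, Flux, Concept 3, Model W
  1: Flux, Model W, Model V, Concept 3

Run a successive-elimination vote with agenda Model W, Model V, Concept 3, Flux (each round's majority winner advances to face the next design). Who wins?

Flux

Round 1: Model W vs Model V — 4–3, Model W advances.
Round 2: Model W vs Concept 3 — 2–5, Concept 3 advances.
Round 3: Concept 3 vs Flux — 2–5, Flux advances.
The agenda winner is Flux.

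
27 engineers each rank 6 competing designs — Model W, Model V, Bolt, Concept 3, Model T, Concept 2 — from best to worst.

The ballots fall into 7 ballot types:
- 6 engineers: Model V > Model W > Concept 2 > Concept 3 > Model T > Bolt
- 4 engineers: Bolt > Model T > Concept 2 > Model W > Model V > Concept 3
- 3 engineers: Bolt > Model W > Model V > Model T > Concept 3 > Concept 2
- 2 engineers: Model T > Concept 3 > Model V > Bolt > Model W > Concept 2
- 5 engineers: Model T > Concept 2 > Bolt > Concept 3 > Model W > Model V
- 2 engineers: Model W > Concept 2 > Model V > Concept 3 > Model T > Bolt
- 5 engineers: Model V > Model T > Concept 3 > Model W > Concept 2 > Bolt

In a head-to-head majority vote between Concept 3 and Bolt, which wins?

Concept 3

Ballots ranking Concept 3 above Bolt: 6 + 2 + 2 + 5 = 15.
Ballots ranking Bolt above Concept 3: 27 − 15 = 12.
Concept 3 wins the head-to-head 15–12.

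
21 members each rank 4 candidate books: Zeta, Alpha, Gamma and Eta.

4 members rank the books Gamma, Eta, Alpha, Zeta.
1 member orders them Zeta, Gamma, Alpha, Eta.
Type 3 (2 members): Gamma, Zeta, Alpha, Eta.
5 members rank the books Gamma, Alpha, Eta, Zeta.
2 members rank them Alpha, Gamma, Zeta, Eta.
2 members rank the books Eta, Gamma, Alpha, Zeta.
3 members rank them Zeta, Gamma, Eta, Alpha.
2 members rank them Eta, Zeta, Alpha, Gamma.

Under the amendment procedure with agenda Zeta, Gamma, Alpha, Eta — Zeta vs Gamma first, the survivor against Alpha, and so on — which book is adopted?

Gamma

Round 1: Zeta vs Gamma — 6–15, Gamma advances.
Round 2: Gamma vs Alpha — 17–4, Gamma advances.
Round 3: Gamma vs Eta — 17–4, Gamma advances.
Gamma survives the agenda.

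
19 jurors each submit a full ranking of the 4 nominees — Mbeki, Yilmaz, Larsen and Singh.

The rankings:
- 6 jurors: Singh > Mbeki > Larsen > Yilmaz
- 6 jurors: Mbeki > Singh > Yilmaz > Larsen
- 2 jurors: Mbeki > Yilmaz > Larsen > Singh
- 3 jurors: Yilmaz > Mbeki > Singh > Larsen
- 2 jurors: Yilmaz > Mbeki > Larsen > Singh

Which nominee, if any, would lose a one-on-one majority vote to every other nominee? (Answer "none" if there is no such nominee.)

Larsen

Pairwise majorities:
Mbeki vs Yilmaz: Mbeki, 14–5.
Mbeki vs Larsen: Mbeki wins 19–0.
Mbeki vs Singh: Mbeki wins 13–6.
Yilmaz vs Larsen: Yilmaz is ranked higher on 6+2+3+2 = 13 ballots, Larsen on 6. Yilmaz wins 13–6.
Yilmaz vs Singh: Yilmaz is ranked higher on 2+3+2 = 7 ballots, Singh on 12. Singh wins 12–7.
Larsen–Singh: Singh 15–4.
Only Larsen has no wins; Larsen is the Condorcet loser.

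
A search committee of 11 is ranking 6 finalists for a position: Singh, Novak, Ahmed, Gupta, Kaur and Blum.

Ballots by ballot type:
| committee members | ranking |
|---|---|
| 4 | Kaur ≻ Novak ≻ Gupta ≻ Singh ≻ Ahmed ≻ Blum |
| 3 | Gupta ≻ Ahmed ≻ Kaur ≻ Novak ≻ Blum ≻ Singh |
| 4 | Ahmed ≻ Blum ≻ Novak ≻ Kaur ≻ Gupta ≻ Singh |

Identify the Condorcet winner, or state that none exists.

none

Head-to-head results (11 committee members):
Singh vs Novak: Novak wins 11–0.
Singh vs Ahmed: Ahmed, 7–4.
Singh–Gupta: Gupta 11–0.
Singh vs Kaur: Kaur wins 11–0.
Singh vs Blum: Blum wins 7–4.
Novak–Ahmed: Ahmed 7–4.
Novak–Gupta: Novak 8–3.
Novak–Kaur: Kaur 7–4.
Novak vs Blum: Novak, 7–4.
Ahmed vs Gupta: Gupta, 7–4.
Ahmed vs Kaur: Ahmed wins 7–4.
Ahmed vs Blum: Ahmed wins 11–0.
Gupta vs Kaur: Kaur wins 8–3.
Gupta–Blum: Gupta 7–4.
Kaur vs Blum: Kaur, 7–4.
No candidate is unbeaten: Singh loses to Novak; Novak loses to Ahmed; Ahmed loses to Gupta; Gupta loses to Novak; Kaur loses to Ahmed; Blum loses to Novak. In particular Novak > Gupta > Ahmed > Novak is a majority cycle — no Condorcet winner exists.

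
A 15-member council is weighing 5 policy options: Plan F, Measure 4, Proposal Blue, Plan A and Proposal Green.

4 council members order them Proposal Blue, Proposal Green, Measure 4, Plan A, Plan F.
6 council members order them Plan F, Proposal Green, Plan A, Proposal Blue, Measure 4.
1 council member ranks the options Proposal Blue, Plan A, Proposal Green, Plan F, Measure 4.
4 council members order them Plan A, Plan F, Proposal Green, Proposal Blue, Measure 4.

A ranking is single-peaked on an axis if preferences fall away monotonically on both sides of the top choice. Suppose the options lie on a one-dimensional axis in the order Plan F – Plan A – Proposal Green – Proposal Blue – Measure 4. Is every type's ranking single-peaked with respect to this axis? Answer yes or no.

no

Axis positions: Plan F=1, Plan A=2, Proposal Green=3, Proposal Blue=4, Measure 4=5.
Type 1 (peak Proposal Blue at position 4): ranking walks positions 4-3-5-2-1, expanding outward from the peak — single-peaked.
Type 2: ranking walks positions 1-3-2-4-5; Proposal Green is ranked above Plan A even though Plan A lies between Proposal Green and the peak Plan F on the axis — preferences dip and rise again. Not single-peaked.
Type 3: ranking walks positions 4-2-3-1-5; Plan A is ranked above Proposal Green even though Proposal Green lies between Plan A and the peak Proposal Blue on the axis — preferences dip and rise again. Not single-peaked.
Type 4 (peak Plan A at position 2): ranking walks positions 2-1-3-4-5, expanding outward from the peak — single-peaked.
Type 2 violates single-peakedness, so the profile is not single-peaked on this axis.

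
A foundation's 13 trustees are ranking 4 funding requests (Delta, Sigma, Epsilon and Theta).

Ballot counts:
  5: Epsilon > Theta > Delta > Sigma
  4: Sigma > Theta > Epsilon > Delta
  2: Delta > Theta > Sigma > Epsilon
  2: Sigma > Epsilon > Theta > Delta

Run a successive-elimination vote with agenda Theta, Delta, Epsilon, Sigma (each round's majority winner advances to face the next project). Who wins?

Round 1: Theta vs Delta — 11–2, Theta advances.
Round 2: Theta vs Epsilon — 6–7, Epsilon advances.
Round 3: Epsilon vs Sigma — 5–8, Sigma advances.
Sigma survives the agenda.

Sigma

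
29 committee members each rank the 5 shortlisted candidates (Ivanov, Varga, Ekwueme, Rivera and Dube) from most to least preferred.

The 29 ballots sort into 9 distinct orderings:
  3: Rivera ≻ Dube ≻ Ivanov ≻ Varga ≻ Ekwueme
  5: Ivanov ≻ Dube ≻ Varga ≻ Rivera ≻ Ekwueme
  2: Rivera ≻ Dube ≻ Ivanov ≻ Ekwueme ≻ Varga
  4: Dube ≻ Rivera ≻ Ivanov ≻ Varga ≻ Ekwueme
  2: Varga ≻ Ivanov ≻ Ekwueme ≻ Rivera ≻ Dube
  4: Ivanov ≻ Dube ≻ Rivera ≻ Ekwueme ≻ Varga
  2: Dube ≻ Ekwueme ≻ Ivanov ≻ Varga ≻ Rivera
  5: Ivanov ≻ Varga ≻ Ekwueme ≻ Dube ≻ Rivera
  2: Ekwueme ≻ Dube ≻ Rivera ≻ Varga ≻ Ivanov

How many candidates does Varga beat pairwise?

1

Varga against each rival (29 committee members):
Varga vs Ivanov: 4 to 25, Ivanov.
Varga vs Ekwueme: Varga, 19–10.
Varga–Rivera: Rivera 15–14.
Varga vs Dube: Varga is ranked higher on 2+5 = 7 ballots, Dube on 22. Dube wins 22–7.
Varga beats Ekwueme; loses to Ivanov, Rivera, Dube — 1 pairwise win.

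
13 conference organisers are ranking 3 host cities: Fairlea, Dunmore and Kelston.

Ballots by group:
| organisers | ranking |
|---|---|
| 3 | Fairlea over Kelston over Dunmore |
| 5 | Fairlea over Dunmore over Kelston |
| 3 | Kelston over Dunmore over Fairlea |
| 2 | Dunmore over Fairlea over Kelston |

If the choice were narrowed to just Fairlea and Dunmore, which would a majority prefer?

Ballots ranking Fairlea above Dunmore: 3 + 5 = 8.
Ballots ranking Dunmore above Fairlea: 13 − 8 = 5.
Fairlea wins the head-to-head 8–5.

Fairlea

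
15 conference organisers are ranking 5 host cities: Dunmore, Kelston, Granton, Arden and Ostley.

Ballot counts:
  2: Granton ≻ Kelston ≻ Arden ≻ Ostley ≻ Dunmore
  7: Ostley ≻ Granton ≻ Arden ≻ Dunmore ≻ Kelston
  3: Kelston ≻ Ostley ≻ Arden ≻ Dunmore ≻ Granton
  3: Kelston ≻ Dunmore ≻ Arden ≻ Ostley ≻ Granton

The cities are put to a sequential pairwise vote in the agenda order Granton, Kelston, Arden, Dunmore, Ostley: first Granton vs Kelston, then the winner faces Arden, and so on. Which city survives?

Round 1: Granton vs Kelston — 9–6, Granton advances.
Round 2: Granton vs Arden — 9–6, Granton advances.
Round 3: Granton vs Dunmore — 9–6, Granton advances.
Round 4: Granton vs Ostley — 2–13, Ostley advances.
Ostley survives the agenda.

Ostley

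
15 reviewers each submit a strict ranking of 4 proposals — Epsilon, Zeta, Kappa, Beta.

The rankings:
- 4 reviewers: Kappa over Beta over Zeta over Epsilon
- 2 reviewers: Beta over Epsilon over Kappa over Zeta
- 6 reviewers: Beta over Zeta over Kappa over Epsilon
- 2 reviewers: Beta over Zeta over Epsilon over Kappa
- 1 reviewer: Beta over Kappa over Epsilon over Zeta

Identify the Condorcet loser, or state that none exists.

Head-to-head results (15 reviewers):
Epsilon vs Zeta: 3 to 12, Zeta.
Epsilon vs Kappa: 2+2 = 4 for Epsilon, 11 for Kappa — Kappa by 11–4.
Epsilon vs Beta: Epsilon is ranked higher on 0 ballots, Beta on 15. Beta wins 15–0.
Zeta–Kappa: Zeta 8–7.
Zeta vs Beta: Zeta is ranked higher on 0 ballots, Beta on 15. Beta wins 15–0.
Kappa vs Beta: Beta, 11–4.
Only Epsilon has no wins; Epsilon is the Condorcet loser.

Epsilon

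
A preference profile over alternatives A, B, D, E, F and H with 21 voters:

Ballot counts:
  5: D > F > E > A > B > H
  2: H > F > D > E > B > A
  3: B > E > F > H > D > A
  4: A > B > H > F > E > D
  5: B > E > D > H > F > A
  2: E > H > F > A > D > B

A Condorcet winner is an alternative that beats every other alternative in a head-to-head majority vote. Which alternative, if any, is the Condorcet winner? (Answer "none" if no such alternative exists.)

Pairwise majorities:
A vs B: A wins 11–10.
A vs D: D, 15–6.
A vs E: E, 17–4.
A vs F: F, 17–4.
A–H: H 12–9.
B vs D: B wins 12–9.
B vs E: B wins 12–9.
B vs F: B wins 12–9.
B vs H: B, 17–4.
D–E: E 14–7.
D–F: F 11–10.
D vs H: H wins 11–10.
E vs F: F, 11–10.
E vs H: E, 15–6.
F vs H: H, 13–8.
Every alternative loses at least once (A loses to D; B loses to A; D loses to B; E loses to B; F loses to B; H loses to B). The majority relation contains the cycle A beats B beats D beats A, so there is no Condorcet winner.

none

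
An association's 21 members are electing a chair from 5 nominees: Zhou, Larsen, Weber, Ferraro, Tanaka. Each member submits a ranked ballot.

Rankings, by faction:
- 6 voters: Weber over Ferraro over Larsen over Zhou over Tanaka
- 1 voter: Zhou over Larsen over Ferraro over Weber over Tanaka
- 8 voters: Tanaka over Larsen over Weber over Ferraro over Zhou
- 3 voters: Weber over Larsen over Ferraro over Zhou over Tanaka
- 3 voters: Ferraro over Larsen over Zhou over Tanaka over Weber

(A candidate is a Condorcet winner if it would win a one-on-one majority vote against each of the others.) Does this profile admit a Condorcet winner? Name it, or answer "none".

Larsen

Check each pair by majority over 21 ballots:
Zhou vs Larsen: Larsen wins 20–1.
Zhou vs Weber: Weber wins 17–4.
Zhou–Ferraro: Ferraro 20–1.
Zhou–Tanaka: Zhou 13–8.
Larsen vs Weber: Larsen wins 12–9.
Larsen vs Ferraro: Larsen, 12–9.
Larsen vs Tanaka: Larsen, 13–8.
Weber vs Ferraro: Weber, 17–4.
Weber vs Tanaka: Tanaka, 11–10.
Ferraro–Tanaka: Ferraro 13–8.
Larsen wins every pairwise contest, so Larsen is the Condorcet winner.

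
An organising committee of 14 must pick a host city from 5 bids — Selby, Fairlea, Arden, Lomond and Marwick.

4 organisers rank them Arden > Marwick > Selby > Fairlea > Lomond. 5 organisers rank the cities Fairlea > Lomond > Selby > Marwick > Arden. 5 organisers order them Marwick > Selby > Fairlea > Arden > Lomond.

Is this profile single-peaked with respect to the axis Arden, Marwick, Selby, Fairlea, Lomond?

Axis positions: Arden=1, Marwick=2, Selby=3, Fairlea=4, Lomond=5.
Ballot type 1 (peak Arden at position 1): ranking walks positions 1-2-3-4-5, expanding outward from the peak — single-peaked.
Ballot type 2 (peak Fairlea at position 4): ranking walks positions 4-5-3-2-1, expanding outward from the peak — single-peaked.
Ballot type 3 (peak Marwick at position 2): ranking walks positions 2-3-4-1-5, expanding outward from the peak — single-peaked.
Every ranking is single-peaked on this axis.

yes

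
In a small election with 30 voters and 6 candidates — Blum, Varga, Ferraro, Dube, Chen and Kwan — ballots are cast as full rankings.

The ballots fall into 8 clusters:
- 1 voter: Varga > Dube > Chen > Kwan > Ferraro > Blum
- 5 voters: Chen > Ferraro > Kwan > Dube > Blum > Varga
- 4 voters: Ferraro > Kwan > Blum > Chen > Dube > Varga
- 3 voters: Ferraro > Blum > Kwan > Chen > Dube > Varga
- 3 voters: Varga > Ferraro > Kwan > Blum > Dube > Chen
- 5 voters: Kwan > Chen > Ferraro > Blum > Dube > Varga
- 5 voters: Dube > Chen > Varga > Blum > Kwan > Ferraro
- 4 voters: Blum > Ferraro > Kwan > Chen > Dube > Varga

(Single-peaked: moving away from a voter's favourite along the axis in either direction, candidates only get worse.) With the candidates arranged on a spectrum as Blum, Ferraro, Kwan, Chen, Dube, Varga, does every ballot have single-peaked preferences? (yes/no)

no

Axis positions: Blum=1, Ferraro=2, Kwan=3, Chen=4, Dube=5, Varga=6.
Cluster 1 (peak Varga at position 6): ranking walks positions 6-5-4-3-2-1, expanding outward from the peak — single-peaked.
Cluster 2: ranking walks positions 4-2-3-5-1-6; Ferraro is ranked above Kwan even though Kwan lies between Ferraro and the peak Chen on the axis — preferences dip and rise again. Not single-peaked.
Cluster 3 (peak Ferraro at position 2): ranking walks positions 2-3-1-4-5-6, expanding outward from the peak — single-peaked.
Cluster 4 (peak Ferraro at position 2): ranking walks positions 2-1-3-4-5-6, expanding outward from the peak — single-peaked.
Cluster 5: ranking walks positions 6-2-3-1-5-4; Ferraro is ranked above Dube even though Dube lies between Ferraro and the peak Varga on the axis — preferences dip and rise again. Not single-peaked.
Cluster 6 (peak Kwan at position 3): ranking walks positions 3-4-2-1-5-6, expanding outward from the peak — single-peaked.
Cluster 7: ranking walks positions 5-4-6-1-3-2; Blum is ranked above Kwan even though Kwan lies between Blum and the peak Dube on the axis — preferences dip and rise again. Not single-peaked.
Cluster 8 (peak Blum at position 1): ranking walks positions 1-2-3-4-5-6, expanding outward from the peak — single-peaked.
Cluster 2 violates single-peakedness, so the profile is not single-peaked on this axis.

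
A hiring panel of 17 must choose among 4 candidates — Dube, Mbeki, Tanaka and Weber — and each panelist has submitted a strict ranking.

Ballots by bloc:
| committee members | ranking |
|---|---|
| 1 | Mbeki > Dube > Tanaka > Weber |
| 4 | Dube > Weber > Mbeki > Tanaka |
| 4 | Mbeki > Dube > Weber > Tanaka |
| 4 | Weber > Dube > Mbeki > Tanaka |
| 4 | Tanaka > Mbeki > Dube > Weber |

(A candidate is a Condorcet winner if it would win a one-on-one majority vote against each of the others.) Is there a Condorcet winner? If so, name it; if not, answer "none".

Head-to-head results (17 committee members):
Dube vs Mbeki: Mbeki wins 9–8.
Dube vs Tanaka: 13 to 4, Dube.
Dube vs Weber: Dube, 13–4.
Mbeki vs Tanaka: Mbeki, 13–4.
Mbeki vs Weber: Mbeki is ranked higher on 1+4+4 = 9 ballots, Weber on 8. Mbeki wins 9–8.
Tanaka vs Weber: Weber, 12–5.
Mbeki beats each of Dube, Tanaka, Weber — Mbeki is the Condorcet winner.

Mbeki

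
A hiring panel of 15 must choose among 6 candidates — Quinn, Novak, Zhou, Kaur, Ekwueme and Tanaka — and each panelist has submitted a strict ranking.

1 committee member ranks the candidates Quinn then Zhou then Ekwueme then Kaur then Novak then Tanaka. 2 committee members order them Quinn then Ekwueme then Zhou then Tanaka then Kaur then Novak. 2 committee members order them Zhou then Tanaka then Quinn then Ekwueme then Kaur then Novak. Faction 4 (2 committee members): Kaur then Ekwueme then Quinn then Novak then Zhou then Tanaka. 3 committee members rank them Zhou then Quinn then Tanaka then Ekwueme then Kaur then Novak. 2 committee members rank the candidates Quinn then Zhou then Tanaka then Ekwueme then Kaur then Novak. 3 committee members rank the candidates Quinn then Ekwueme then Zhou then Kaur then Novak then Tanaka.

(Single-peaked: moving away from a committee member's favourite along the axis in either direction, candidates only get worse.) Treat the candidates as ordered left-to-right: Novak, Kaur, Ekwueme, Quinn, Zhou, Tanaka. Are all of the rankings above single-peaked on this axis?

yes

Axis positions: Novak=1, Kaur=2, Ekwueme=3, Quinn=4, Zhou=5, Tanaka=6.
Faction 1 (peak Quinn at position 4): ranking walks positions 4-5-3-2-1-6, expanding outward from the peak — single-peaked.
Faction 2 (peak Quinn at position 4): ranking walks positions 4-3-5-6-2-1, expanding outward from the peak — single-peaked.
Faction 3 (peak Zhou at position 5): ranking walks positions 5-6-4-3-2-1, expanding outward from the peak — single-peaked.
Faction 4 (peak Kaur at position 2): ranking walks positions 2-3-4-1-5-6, expanding outward from the peak — single-peaked.
Faction 5 (peak Zhou at position 5): ranking walks positions 5-4-6-3-2-1, expanding outward from the peak — single-peaked.
Faction 6 (peak Quinn at position 4): ranking walks positions 4-5-6-3-2-1, expanding outward from the peak — single-peaked.
Faction 7 (peak Quinn at position 4): ranking walks positions 4-3-5-2-1-6, expanding outward from the peak — single-peaked.
Every ranking is single-peaked on this axis.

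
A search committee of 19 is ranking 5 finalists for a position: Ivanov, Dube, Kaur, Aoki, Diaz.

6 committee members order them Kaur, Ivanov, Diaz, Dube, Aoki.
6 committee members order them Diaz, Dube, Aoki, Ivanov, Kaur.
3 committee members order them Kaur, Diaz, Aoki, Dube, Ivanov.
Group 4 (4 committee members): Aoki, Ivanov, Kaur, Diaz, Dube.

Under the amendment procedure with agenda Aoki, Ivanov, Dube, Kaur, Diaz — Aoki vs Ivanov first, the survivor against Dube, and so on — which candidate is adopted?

Round 1: Aoki vs Ivanov — 13–6, Aoki advances.
Round 2: Aoki vs Dube — 7–12, Dube advances.
Round 3: Dube vs Kaur — 6–13, Kaur advances.
Round 4: Kaur vs Diaz — 13–6, Kaur advances.
The agenda winner is Kaur.

Kaur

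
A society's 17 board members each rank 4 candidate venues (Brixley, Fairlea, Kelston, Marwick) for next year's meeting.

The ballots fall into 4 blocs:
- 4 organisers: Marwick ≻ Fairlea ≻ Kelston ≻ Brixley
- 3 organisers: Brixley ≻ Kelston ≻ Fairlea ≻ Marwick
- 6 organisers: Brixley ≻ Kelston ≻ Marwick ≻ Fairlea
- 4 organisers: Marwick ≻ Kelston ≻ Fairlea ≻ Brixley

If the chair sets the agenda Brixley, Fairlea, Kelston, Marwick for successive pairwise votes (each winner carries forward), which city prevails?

Round 1: Brixley vs Fairlea — 9–8, Brixley advances.
Round 2: Brixley vs Kelston — 9–8, Brixley advances.
Round 3: Brixley vs Marwick — 9–8, Brixley advances.
The agenda winner is Brixley.

Brixley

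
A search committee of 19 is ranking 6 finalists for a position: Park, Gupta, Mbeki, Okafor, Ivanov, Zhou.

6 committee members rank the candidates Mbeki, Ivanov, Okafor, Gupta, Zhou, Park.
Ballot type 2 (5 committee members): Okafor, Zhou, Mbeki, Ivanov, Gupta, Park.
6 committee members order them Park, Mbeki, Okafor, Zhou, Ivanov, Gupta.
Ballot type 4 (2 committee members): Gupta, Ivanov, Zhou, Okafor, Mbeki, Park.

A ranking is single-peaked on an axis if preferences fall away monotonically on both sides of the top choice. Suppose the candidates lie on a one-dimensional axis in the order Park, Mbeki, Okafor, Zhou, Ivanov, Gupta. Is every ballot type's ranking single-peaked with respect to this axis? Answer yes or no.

Axis positions: Park=1, Mbeki=2, Okafor=3, Zhou=4, Ivanov=5, Gupta=6.
Ballot type 1: ranking walks positions 2-5-3-6-4-1; Ivanov is ranked above Okafor even though Okafor lies between Ivanov and the peak Mbeki on the axis — preferences dip and rise again. Not single-peaked.
Ballot type 2 (peak Okafor at position 3): ranking walks positions 3-4-2-5-6-1, expanding outward from the peak — single-peaked.
Ballot type 3 (peak Park at position 1): ranking walks positions 1-2-3-4-5-6, expanding outward from the peak — single-peaked.
Ballot type 4 (peak Gupta at position 6): ranking walks positions 6-5-4-3-2-1, expanding outward from the peak — single-peaked.
Ballot type 1 violates single-peakedness, so the profile is not single-peaked on this axis.

no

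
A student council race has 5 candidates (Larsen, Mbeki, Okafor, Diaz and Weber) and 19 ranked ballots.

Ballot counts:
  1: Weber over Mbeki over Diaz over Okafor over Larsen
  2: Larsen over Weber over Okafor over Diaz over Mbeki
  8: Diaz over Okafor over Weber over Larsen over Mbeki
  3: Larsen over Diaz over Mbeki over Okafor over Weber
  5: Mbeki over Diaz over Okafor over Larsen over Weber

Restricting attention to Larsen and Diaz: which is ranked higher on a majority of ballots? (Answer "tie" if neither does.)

Diaz

Ballots ranking Larsen above Diaz: 2 + 3 = 5.
Ballots ranking Diaz above Larsen: 19 − 5 = 14.
Diaz wins the head-to-head 14–5.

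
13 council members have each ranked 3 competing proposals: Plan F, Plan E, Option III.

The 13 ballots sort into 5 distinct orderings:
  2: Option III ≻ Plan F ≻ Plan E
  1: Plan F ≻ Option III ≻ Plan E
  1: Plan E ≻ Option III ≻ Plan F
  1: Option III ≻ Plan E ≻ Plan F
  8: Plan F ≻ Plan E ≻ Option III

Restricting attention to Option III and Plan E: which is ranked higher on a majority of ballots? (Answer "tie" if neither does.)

Plan E

Ballots ranking Option III above Plan E: 2 + 1 + 1 = 4.
Ballots ranking Plan E above Option III: 13 − 4 = 9.
Plan E wins the head-to-head 9–4.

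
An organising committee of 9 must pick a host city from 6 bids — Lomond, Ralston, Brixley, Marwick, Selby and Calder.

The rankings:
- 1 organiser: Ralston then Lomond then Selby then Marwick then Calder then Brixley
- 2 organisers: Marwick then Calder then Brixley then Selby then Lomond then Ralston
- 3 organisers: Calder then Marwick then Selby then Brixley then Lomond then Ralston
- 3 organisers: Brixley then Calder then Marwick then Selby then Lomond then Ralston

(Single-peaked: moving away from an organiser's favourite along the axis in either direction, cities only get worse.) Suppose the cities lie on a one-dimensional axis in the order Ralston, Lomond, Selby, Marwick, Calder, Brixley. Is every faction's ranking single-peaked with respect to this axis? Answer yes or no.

Axis positions: Ralston=1, Lomond=2, Selby=3, Marwick=4, Calder=5, Brixley=6.
Faction 1 (peak Ralston at position 1): ranking walks positions 1-2-3-4-5-6, expanding outward from the peak — single-peaked.
Faction 2 (peak Marwick at position 4): ranking walks positions 4-5-6-3-2-1, expanding outward from the peak — single-peaked.
Faction 3 (peak Calder at position 5): ranking walks positions 5-4-3-6-2-1, expanding outward from the peak — single-peaked.
Faction 4 (peak Brixley at position 6): ranking walks positions 6-5-4-3-2-1, expanding outward from the peak — single-peaked.
Every ranking is single-peaked on this axis.

yes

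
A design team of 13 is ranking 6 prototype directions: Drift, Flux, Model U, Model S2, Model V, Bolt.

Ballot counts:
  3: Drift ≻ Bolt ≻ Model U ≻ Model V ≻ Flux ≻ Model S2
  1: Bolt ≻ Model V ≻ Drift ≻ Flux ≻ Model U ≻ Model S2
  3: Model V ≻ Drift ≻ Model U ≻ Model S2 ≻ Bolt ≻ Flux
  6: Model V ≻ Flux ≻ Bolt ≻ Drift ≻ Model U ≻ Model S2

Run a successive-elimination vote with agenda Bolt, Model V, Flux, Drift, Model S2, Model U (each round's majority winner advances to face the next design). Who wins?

Model V

Round 1: Bolt vs Model V — 4–9, Model V advances.
Round 2: Model V vs Flux — 13–0, Model V advances.
Round 3: Model V vs Drift — 10–3, Model V advances.
Round 4: Model V vs Model S2 — 13–0, Model V advances.
Round 5: Model V vs Model U — 10–3, Model V advances.
Model V survives the agenda.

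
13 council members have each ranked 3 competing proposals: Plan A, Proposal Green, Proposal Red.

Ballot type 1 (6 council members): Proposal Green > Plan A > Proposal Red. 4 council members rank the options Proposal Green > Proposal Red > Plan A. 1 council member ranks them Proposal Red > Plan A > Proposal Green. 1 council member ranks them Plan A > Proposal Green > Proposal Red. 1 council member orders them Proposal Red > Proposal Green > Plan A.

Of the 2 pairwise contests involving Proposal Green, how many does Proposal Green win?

Proposal Green against each rival (13 council members):
Proposal Green vs Plan A: Proposal Green is ranked higher on 6+4+1 = 11 ballots, Plan A on 2. Proposal Green wins 11–2.
Proposal Green–Proposal Red: Proposal Green 11–2.
Proposal Green beats Plan A, Proposal Red — 2 pairwise wins.

2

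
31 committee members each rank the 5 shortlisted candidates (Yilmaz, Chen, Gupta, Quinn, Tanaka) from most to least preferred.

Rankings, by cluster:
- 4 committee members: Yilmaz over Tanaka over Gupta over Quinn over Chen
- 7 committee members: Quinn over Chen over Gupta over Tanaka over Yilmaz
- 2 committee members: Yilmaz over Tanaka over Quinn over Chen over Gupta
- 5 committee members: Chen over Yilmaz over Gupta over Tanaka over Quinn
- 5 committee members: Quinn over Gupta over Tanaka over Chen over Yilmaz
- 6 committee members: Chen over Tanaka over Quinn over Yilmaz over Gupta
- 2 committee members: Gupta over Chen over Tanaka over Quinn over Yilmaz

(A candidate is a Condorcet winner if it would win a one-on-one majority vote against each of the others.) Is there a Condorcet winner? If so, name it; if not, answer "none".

Check each pair by majority over 31 ballots:
Yilmaz vs Chen: 6 to 25, Chen.
Yilmaz vs Gupta: Yilmaz preferred on 4+2+5+6 = 17 ballots; Yilmaz wins 17–14.
Yilmaz vs Quinn: Yilmaz preferred on 4+2+5 = 11 ballots; Quinn wins 20–11.
Yilmaz vs Tanaka: 11 to 20, Tanaka.
Chen vs Gupta: Chen is ranked higher on 7+2+5+6 = 20 ballots, Gupta on 11. Chen wins 20–11.
Chen vs Quinn: 5+6+2 = 13 for Chen, 18 for Quinn — Quinn by 18–13.
Chen vs Tanaka: Chen is ranked higher on 7+5+6+2 = 20 ballots, Tanaka on 11. Chen wins 20–11.
Gupta vs Quinn: Gupta is ranked higher on 4+5+2 = 11 ballots, Quinn on 20. Quinn wins 20–11.
Gupta vs Tanaka: 7+5+5+2 = 19 for Gupta, 12 for Tanaka — Gupta by 19–12.
Quinn vs Tanaka: Quinn is ranked higher on 7+5 = 12 ballots, Tanaka on 19. Tanaka wins 19–12.
Every candidate loses at least once (Yilmaz loses to Chen; Chen loses to Quinn; Gupta loses to Yilmaz; Quinn loses to Tanaka; Tanaka loses to Chen). The majority relation contains the cycle Yilmaz > Gupta > Tanaka > Yilmaz, so there is no Condorcet winner.

none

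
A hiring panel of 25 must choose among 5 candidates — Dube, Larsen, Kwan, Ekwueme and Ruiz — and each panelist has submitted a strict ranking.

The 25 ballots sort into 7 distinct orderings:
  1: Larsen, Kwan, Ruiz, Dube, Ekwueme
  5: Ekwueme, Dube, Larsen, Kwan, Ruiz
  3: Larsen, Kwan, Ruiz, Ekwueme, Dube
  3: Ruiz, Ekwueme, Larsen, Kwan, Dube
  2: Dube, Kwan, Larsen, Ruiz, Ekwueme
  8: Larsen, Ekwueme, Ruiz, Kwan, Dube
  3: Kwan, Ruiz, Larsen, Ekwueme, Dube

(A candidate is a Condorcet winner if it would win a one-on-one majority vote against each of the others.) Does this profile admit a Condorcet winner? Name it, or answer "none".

Check each pair by majority over 25 ballots:
Dube vs Larsen: Larsen wins 18–7.
Dube vs Kwan: Kwan wins 18–7.
Dube vs Ekwueme: Ekwueme, 22–3.
Dube vs Ruiz: Ruiz wins 18–7.
Larsen vs Kwan: Larsen, 20–5.
Larsen–Ekwueme: Larsen 17–8.
Larsen vs Ruiz: Larsen wins 19–6.
Kwan vs Ekwueme: Ekwueme, 16–9.
Kwan–Ruiz: Kwan 14–11.
Ekwueme vs Ruiz: Ekwueme wins 13–12.
Only Larsen has no losses; Larsen is the Condorcet winner.

Larsen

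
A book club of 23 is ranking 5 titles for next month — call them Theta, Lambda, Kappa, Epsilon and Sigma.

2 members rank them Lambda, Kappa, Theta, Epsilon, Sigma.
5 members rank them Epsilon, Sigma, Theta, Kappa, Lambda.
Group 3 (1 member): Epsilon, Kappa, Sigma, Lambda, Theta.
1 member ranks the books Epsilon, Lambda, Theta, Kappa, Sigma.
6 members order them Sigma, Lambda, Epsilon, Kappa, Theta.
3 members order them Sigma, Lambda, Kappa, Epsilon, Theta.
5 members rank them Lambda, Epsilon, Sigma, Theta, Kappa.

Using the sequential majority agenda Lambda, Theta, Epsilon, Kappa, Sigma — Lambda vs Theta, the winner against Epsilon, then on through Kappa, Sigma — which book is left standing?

Round 1: Lambda vs Theta — 18–5, Lambda advances.
Round 2: Lambda vs Epsilon — 16–7, Lambda advances.
Round 3: Lambda vs Kappa — 17–6, Lambda advances.
Round 4: Lambda vs Sigma — 8–15, Sigma advances.
The agenda winner is Sigma.

Sigma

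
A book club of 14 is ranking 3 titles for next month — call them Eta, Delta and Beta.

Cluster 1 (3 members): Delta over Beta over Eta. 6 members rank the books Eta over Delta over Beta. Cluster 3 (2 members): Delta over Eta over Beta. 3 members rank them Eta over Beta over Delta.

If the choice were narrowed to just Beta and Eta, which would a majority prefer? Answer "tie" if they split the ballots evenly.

Ballots ranking Beta above Eta: 3.
Ballots ranking Eta above Beta: 14 − 3 = 11.
Eta wins the head-to-head 11–3.

Eta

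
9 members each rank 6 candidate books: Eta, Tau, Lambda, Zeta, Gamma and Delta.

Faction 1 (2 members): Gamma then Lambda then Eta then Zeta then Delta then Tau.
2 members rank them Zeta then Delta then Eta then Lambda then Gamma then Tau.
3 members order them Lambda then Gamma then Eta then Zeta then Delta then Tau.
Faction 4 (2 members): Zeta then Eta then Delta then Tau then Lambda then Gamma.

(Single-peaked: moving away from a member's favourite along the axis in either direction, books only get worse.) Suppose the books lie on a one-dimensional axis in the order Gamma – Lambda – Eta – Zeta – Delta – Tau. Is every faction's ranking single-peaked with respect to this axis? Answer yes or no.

Axis positions: Gamma=1, Lambda=2, Eta=3, Zeta=4, Delta=5, Tau=6.
Faction 1 (peak Gamma at position 1): ranking walks positions 1-2-3-4-5-6, expanding outward from the peak — single-peaked.
Faction 2 (peak Zeta at position 4): ranking walks positions 4-5-3-2-1-6, expanding outward from the peak — single-peaked.
Faction 3 (peak Lambda at position 2): ranking walks positions 2-1-3-4-5-6, expanding outward from the peak — single-peaked.
Faction 4 (peak Zeta at position 4): ranking walks positions 4-3-5-6-2-1, expanding outward from the peak — single-peaked.
Every ranking is single-peaked on this axis.

yes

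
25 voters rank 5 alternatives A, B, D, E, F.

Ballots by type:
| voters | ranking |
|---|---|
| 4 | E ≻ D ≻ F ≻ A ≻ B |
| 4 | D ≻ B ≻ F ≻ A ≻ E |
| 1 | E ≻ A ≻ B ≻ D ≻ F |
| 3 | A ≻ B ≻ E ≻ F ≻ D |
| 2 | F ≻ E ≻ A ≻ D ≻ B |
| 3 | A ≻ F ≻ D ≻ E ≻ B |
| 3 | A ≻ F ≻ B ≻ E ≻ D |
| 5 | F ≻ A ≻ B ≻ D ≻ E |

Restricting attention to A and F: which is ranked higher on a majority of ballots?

F

Ballots ranking A above F: 1 + 3 + 3 + 3 = 10.
Ballots ranking F above A: 25 − 10 = 15.
F wins the head-to-head 15–10.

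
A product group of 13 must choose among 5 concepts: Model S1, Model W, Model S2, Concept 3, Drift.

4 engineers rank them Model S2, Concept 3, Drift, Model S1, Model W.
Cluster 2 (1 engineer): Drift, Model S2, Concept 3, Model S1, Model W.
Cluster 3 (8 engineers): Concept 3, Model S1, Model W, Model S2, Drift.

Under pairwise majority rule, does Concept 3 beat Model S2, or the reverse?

Ballots ranking Concept 3 above Model S2: 8.
Ballots ranking Model S2 above Concept 3: 13 − 8 = 5.
Concept 3 wins the head-to-head 8–5.

Concept 3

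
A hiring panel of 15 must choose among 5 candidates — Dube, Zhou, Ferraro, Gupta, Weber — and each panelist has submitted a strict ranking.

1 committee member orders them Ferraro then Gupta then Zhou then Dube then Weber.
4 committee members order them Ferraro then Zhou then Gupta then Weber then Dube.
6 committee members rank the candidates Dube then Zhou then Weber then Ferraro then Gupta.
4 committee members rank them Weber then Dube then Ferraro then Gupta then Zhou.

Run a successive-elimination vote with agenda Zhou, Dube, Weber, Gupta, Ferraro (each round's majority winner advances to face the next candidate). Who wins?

Weber

Round 1: Zhou vs Dube — 5–10, Dube advances.
Round 2: Dube vs Weber — 7–8, Weber advances.
Round 3: Weber vs Gupta — 10–5, Weber advances.
Round 4: Weber vs Ferraro — 10–5, Weber advances.
Weber survives the agenda.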